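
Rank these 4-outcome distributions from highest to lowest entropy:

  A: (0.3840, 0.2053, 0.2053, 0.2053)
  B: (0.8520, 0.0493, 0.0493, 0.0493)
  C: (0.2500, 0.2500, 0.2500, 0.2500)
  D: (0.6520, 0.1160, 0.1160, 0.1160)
C > A > D > B

Key insight: Entropy is maximized by uniform distributions and minimized by concentrated distributions.

Entropies:
  H(A) = 1.9372 bits
  H(B) = 0.8394 bits
  H(C) = 2.0000 bits
  H(D) = 1.4838 bits

Ranking: C > A > D > B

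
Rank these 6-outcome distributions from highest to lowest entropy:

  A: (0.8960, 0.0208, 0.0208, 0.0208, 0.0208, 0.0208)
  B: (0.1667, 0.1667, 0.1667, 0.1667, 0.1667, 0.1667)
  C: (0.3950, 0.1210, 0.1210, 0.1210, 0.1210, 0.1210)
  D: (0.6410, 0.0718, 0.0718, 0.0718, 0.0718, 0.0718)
B > C > D > A

Key insight: Entropy is maximized by uniform distributions and minimized by concentrated distributions.

Entropies:
  H(A) = 0.7230 bits
  H(B) = 2.5850 bits
  H(C) = 2.3727 bits
  H(D) = 1.7754 bits

Ranking: B > C > D > A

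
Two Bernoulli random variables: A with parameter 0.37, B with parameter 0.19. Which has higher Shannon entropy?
A

For binary distributions, entropy is maximized at p=0.5 and decreases as p moves toward 0 or 1.

H(A) = H(0.37) = 0.9507 bits
H(B) = H(0.19) = 0.7015 bits

Distribution A (p=0.37) is closer to uniform (p=0.5), so it has higher entropy.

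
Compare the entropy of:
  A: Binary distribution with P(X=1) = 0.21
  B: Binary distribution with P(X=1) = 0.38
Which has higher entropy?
B

For binary distributions, entropy is maximized at p=0.5 and decreases as p moves toward 0 or 1.

H(A) = H(0.21) = 0.7415 bits
H(B) = H(0.38) = 0.9580 bits

Distribution B (p=0.38) is closer to uniform (p=0.5), so it has higher entropy.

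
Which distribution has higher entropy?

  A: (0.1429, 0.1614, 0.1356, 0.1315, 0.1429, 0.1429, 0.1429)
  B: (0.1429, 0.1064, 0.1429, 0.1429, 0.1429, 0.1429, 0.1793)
A

Both distributions are close to uniform, making this a harder comparison.

H(A) = 2.8048 bits
H(B) = 2.7938 bits

The distribution closer to uniform has higher entropy.
Answer: A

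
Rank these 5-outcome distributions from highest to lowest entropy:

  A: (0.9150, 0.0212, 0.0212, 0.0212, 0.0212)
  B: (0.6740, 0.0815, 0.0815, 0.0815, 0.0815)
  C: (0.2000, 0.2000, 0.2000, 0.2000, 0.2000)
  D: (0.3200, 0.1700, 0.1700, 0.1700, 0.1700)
C > D > B > A

Key insight: Entropy is maximized by uniform distributions and minimized by concentrated distributions.

Entropies:
  H(A) = 0.5896 bits
  H(B) = 1.5628 bits
  H(C) = 2.3219 bits
  H(D) = 2.2644 bits

Ranking: C > D > B > A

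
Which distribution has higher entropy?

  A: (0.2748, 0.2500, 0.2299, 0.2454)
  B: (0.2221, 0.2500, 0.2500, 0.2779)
A

Both distributions are close to uniform, making this a harder comparison.

H(A) = 1.9970 bits
H(B) = 1.9955 bits

The distribution closer to uniform has higher entropy.
Answer: A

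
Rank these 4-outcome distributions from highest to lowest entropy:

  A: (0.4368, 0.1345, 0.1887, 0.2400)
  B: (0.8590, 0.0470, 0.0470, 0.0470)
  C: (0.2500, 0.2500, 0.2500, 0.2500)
C > A > B

Key insight: Entropy is maximized by uniform distributions and minimized by concentrated distributions.

- Uniform distributions have maximum entropy log₂(4) = 2.0000 bits
- The more "peaked" or concentrated a distribution, the lower its entropy

Entropies:
  H(A) = 1.8594 bits
  H(B) = 0.8103 bits
  H(C) = 2.0000 bits

Ranking: C > A > B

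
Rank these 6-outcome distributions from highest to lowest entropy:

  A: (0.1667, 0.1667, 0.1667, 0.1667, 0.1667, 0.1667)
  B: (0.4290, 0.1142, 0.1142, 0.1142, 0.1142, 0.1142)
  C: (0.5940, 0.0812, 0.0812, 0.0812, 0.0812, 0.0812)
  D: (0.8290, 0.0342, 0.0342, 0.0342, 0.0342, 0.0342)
A > B > C > D

Key insight: Entropy is maximized by uniform distributions and minimized by concentrated distributions.

Entropies:
  H(A) = 2.5850 bits
  H(B) = 2.3112 bits
  H(C) = 1.9171 bits
  H(D) = 1.0570 bits

Ranking: A > B > C > D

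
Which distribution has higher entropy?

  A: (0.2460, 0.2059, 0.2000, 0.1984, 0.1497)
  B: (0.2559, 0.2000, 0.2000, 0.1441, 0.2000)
A

Both distributions are close to uniform, making this a harder comparison.

H(A) = 2.3047 bits
H(B) = 2.2991 bits

The distribution closer to uniform has higher entropy.
Answer: A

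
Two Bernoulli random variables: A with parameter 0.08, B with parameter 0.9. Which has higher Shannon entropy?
B

For binary distributions, entropy is maximized at p=0.5 and decreases as p moves toward 0 or 1.

H(A) = H(0.08) = 0.4022 bits
H(B) = H(0.9) = 0.4690 bits

Distribution B (p=0.9) is closer to uniform (p=0.5), so it has higher entropy.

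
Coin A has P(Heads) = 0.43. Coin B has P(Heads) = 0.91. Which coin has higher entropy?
A

For binary distributions, entropy is maximized at p=0.5 and decreases as p moves toward 0 or 1.

H(A) = H(0.43) = 0.9858 bits
H(B) = H(0.91) = 0.4365 bits

Distribution A (p=0.43) is closer to uniform (p=0.5), so it has higher entropy.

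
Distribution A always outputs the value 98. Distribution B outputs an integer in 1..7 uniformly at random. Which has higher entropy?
B

A is deterministic, so H(A) = 0. B is uniform over 7 outcomes, so H(B) = log₂(7) = 2.807 bits. Any distribution with genuine randomness has higher entropy than a deterministic one.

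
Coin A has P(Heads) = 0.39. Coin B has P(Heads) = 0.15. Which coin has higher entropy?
A

For binary distributions, entropy is maximized at p=0.5 and decreases as p moves toward 0 or 1.

H(A) = H(0.39) = 0.9648 bits
H(B) = H(0.15) = 0.6098 bits

Distribution A (p=0.39) is closer to uniform (p=0.5), so it has higher entropy.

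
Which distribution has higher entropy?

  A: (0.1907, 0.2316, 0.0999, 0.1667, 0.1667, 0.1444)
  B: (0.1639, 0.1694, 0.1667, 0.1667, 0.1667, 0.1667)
B

Both distributions are close to uniform, making this a harder comparison.

H(A) = 2.5415 bits
H(B) = 2.5849 bits

The distribution closer to uniform has higher entropy.
Answer: B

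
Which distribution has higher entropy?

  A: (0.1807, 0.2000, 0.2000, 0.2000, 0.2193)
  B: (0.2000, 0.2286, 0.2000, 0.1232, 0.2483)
A

Both distributions are close to uniform, making this a harder comparison.

H(A) = 2.3192 bits
H(B) = 2.2866 bits

The distribution closer to uniform has higher entropy.
Answer: A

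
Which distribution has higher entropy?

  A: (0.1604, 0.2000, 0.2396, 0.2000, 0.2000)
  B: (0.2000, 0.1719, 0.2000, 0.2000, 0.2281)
B

Both distributions are close to uniform, making this a harder comparison.

H(A) = 2.3106 bits
H(B) = 2.3162 bits

The distribution closer to uniform has higher entropy.
Answer: B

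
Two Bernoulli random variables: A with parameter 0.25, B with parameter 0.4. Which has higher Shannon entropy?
B

For binary distributions, entropy is maximized at p=0.5 and decreases as p moves toward 0 or 1.

H(A) = H(0.25) = 0.8113 bits
H(B) = H(0.4) = 0.9710 bits

Distribution B (p=0.4) is closer to uniform (p=0.5), so it has higher entropy.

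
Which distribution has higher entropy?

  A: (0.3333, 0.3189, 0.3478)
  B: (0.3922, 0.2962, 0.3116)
A

Both distributions are close to uniform, making this a harder comparison.

H(A) = 1.5841 bits
H(B) = 1.5737 bits

The distribution closer to uniform has higher entropy.
Answer: A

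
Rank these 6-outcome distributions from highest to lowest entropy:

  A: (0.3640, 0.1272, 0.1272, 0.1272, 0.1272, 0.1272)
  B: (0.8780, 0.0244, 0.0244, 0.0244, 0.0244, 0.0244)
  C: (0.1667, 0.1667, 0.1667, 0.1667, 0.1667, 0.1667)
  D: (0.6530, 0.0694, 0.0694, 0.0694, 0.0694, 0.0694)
C > A > D > B

Key insight: Entropy is maximized by uniform distributions and minimized by concentrated distributions.

Entropies:
  H(A) = 2.4227 bits
  H(B) = 0.8184 bits
  H(C) = 2.5850 bits
  H(D) = 1.7371 bits

Ranking: C > A > D > B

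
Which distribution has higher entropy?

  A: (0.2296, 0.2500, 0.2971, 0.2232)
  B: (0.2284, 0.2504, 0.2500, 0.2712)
B

Both distributions are close to uniform, making this a harder comparison.

H(A) = 1.9906 bits
H(B) = 1.9973 bits

The distribution closer to uniform has higher entropy.
Answer: B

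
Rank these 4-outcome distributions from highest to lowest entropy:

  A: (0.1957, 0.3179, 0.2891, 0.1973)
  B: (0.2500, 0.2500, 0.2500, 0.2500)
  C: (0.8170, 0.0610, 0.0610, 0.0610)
B > A > C

Key insight: Entropy is maximized by uniform distributions and minimized by concentrated distributions.

- Uniform distributions have maximum entropy log₂(4) = 2.0000 bits
- The more "peaked" or concentrated a distribution, the lower its entropy

Entropies:
  H(A) = 1.9657 bits
  H(B) = 2.0000 bits
  H(C) = 0.9766 bits

Ranking: B > A > C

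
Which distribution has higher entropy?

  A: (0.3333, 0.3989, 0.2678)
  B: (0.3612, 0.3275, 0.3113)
B

Both distributions are close to uniform, making this a harder comparison.

H(A) = 1.5662 bits
H(B) = 1.5822 bits

The distribution closer to uniform has higher entropy.
Answer: B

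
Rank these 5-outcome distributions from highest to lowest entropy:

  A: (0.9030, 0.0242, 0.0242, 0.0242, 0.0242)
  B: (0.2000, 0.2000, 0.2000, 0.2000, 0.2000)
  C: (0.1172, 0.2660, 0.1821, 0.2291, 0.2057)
B > C > A

Key insight: Entropy is maximized by uniform distributions and minimized by concentrated distributions.

- Uniform distributions have maximum entropy log₂(5) = 2.3219 bits
- The more "peaked" or concentrated a distribution, the lower its entropy

Entropies:
  H(A) = 0.6534 bits
  H(B) = 2.3219 bits
  H(C) = 2.2743 bits

Ranking: B > C > A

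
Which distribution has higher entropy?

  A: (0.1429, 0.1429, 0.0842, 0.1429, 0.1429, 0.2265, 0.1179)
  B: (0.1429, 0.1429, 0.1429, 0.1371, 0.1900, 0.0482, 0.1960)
A

Both distributions are close to uniform, making this a harder comparison.

H(A) = 2.7536 bits
H(B) = 2.7233 bits

The distribution closer to uniform has higher entropy.
Answer: A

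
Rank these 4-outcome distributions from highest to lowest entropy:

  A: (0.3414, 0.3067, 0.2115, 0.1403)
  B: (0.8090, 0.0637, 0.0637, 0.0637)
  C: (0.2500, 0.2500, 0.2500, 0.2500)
C > A > B

Key insight: Entropy is maximized by uniform distributions and minimized by concentrated distributions.

- Uniform distributions have maximum entropy log₂(4) = 2.0000 bits
- The more "peaked" or concentrated a distribution, the lower its entropy

Entropies:
  H(A) = 1.9239 bits
  H(B) = 1.0063 bits
  H(C) = 2.0000 bits

Ranking: C > A > B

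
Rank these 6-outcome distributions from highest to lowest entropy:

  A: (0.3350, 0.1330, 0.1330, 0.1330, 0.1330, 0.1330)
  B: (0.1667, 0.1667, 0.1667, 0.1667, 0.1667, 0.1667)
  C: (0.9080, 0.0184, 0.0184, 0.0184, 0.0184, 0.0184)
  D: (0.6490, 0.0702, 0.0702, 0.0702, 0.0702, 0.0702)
B > A > D > C

Key insight: Entropy is maximized by uniform distributions and minimized by concentrated distributions.

Entropies:
  H(A) = 2.4640 bits
  H(B) = 2.5850 bits
  H(C) = 0.6567 bits
  H(D) = 1.7500 bits

Ranking: B > A > D > C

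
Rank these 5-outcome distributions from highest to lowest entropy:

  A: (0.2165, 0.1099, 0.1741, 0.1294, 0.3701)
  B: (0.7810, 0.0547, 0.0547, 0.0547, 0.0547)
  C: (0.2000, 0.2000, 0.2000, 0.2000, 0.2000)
C > A > B

Key insight: Entropy is maximized by uniform distributions and minimized by concentrated distributions.

- Uniform distributions have maximum entropy log₂(5) = 2.3219 bits
- The more "peaked" or concentrated a distribution, the lower its entropy

Entropies:
  H(A) = 2.1796 bits
  H(B) = 1.1963 bits
  H(C) = 2.3219 bits

Ranking: C > A > B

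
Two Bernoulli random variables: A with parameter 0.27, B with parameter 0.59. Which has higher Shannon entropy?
B

For binary distributions, entropy is maximized at p=0.5 and decreases as p moves toward 0 or 1.

H(A) = H(0.27) = 0.8415 bits
H(B) = H(0.59) = 0.9765 bits

Distribution B (p=0.59) is closer to uniform (p=0.5), so it has higher entropy.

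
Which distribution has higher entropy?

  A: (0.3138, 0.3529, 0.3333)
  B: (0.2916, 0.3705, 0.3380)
A

Both distributions are close to uniform, making this a harder comparison.

H(A) = 1.5833 bits
H(B) = 1.5781 bits

The distribution closer to uniform has higher entropy.
Answer: A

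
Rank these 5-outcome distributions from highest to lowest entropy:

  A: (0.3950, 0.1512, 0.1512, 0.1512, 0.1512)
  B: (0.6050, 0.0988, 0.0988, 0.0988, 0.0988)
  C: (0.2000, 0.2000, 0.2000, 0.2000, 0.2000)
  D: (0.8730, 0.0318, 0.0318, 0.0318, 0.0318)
C > A > B > D

Key insight: Entropy is maximized by uniform distributions and minimized by concentrated distributions.

Entropies:
  H(A) = 2.1780 bits
  H(B) = 1.7580 bits
  H(C) = 2.3219 bits
  H(D) = 0.8032 bits

Ranking: C > A > B > D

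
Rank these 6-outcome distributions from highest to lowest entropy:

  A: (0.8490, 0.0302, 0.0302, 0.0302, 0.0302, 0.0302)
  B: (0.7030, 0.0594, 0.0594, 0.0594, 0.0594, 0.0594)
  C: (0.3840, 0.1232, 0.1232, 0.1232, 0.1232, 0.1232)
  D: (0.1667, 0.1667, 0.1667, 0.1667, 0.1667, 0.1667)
D > C > B > A

Key insight: Entropy is maximized by uniform distributions and minimized by concentrated distributions.

Entropies:
  H(A) = 0.9629 bits
  H(B) = 1.5672 bits
  H(C) = 2.3911 bits
  H(D) = 2.5850 bits

Ranking: D > C > B > A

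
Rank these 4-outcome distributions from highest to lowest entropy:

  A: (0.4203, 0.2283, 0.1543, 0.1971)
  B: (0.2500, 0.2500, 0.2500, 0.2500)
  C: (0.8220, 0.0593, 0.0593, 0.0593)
B > A > C

Key insight: Entropy is maximized by uniform distributions and minimized by concentrated distributions.

- Uniform distributions have maximum entropy log₂(4) = 2.0000 bits
- The more "peaked" or concentrated a distribution, the lower its entropy

Entropies:
  H(A) = 1.8899 bits
  H(B) = 2.0000 bits
  H(C) = 0.9578 bits

Ranking: B > A > C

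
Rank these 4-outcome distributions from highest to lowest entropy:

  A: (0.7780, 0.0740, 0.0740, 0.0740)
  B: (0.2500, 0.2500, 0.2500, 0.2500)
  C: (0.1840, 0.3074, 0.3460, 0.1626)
B > C > A

Key insight: Entropy is maximized by uniform distributions and minimized by concentrated distributions.

- Uniform distributions have maximum entropy log₂(4) = 2.0000 bits
- The more "peaked" or concentrated a distribution, the lower its entropy

Entropies:
  H(A) = 1.1157 bits
  H(B) = 2.0000 bits
  H(C) = 1.9284 bits

Ranking: B > C > A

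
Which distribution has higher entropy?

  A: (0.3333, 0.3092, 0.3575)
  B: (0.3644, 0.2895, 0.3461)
A

Both distributions are close to uniform, making this a harder comparison.

H(A) = 1.5824 bits
H(B) = 1.5782 bits

The distribution closer to uniform has higher entropy.
Answer: A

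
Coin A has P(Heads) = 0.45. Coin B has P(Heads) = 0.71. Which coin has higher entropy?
A

For binary distributions, entropy is maximized at p=0.5 and decreases as p moves toward 0 or 1.

H(A) = H(0.45) = 0.9928 bits
H(B) = H(0.71) = 0.8687 bits

Distribution A (p=0.45) is closer to uniform (p=0.5), so it has higher entropy.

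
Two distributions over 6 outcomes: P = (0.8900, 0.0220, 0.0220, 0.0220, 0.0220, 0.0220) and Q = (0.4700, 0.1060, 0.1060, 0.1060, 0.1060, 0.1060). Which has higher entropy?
Q

P is highly concentrated on one outcome (89%), making it nearly deterministic. Q spreads its mass more evenly (max 47%). The more spread-out distribution has higher entropy: H(P) ≈ 0.755 bits, H(Q) ≈ 2.228 bits.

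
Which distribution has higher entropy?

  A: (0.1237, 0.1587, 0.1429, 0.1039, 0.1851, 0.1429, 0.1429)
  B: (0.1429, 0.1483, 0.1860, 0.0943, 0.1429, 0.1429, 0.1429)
A

Both distributions are close to uniform, making this a harder comparison.

H(A) = 2.7875 bits
H(B) = 2.7851 bits

The distribution closer to uniform has higher entropy.
Answer: A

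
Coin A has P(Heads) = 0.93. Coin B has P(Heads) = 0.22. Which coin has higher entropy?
B

For binary distributions, entropy is maximized at p=0.5 and decreases as p moves toward 0 or 1.

H(A) = H(0.93) = 0.3659 bits
H(B) = H(0.22) = 0.7602 bits

Distribution B (p=0.22) is closer to uniform (p=0.5), so it has higher entropy.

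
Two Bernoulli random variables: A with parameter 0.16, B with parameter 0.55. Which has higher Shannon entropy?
B

For binary distributions, entropy is maximized at p=0.5 and decreases as p moves toward 0 or 1.

H(A) = H(0.16) = 0.6343 bits
H(B) = H(0.55) = 0.9928 bits

Distribution B (p=0.55) is closer to uniform (p=0.5), so it has higher entropy.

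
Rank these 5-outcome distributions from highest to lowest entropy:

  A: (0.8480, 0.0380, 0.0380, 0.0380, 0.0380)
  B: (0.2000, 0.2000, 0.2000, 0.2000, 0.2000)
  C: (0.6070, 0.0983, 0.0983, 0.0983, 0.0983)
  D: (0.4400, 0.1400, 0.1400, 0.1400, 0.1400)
B > D > C > A

Key insight: Entropy is maximized by uniform distributions and minimized by concentrated distributions.

Entropies:
  H(A) = 0.9188 bits
  H(B) = 2.3219 bits
  H(C) = 1.7527 bits
  H(D) = 2.1096 bits

Ranking: B > D > C > A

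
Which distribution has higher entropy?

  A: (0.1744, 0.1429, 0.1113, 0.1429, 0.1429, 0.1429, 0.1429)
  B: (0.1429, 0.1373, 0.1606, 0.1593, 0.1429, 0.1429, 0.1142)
B

Both distributions are close to uniform, making this a harder comparison.

H(A) = 2.7972 bits
H(B) = 2.7999 bits

The distribution closer to uniform has higher entropy.
Answer: B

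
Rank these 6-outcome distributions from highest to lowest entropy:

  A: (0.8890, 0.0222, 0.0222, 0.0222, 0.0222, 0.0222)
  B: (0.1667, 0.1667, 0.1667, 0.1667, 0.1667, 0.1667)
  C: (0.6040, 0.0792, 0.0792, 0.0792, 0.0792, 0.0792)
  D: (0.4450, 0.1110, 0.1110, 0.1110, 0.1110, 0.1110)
B > D > C > A

Key insight: Entropy is maximized by uniform distributions and minimized by concentrated distributions.

Entropies:
  H(A) = 0.7607 bits
  H(B) = 2.5850 bits
  H(C) = 1.8880 bits
  H(D) = 2.2799 bits

Ranking: B > D > C > A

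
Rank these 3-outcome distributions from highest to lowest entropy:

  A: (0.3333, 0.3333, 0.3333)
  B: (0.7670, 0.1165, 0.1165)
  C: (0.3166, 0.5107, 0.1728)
A > C > B

Key insight: Entropy is maximized by uniform distributions and minimized by concentrated distributions.

- Uniform distributions have maximum entropy log₂(3) = 1.5850 bits
- The more "peaked" or concentrated a distribution, the lower its entropy

Entropies:
  H(A) = 1.5850 bits
  H(B) = 1.0162 bits
  H(C) = 1.4581 bits

Ranking: A > C > B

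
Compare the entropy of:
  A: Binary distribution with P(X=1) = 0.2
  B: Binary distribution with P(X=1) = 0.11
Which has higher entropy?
A

For binary distributions, entropy is maximized at p=0.5 and decreases as p moves toward 0 or 1.

H(A) = H(0.2) = 0.7219 bits
H(B) = H(0.11) = 0.4999 bits

Distribution A (p=0.2) is closer to uniform (p=0.5), so it has higher entropy.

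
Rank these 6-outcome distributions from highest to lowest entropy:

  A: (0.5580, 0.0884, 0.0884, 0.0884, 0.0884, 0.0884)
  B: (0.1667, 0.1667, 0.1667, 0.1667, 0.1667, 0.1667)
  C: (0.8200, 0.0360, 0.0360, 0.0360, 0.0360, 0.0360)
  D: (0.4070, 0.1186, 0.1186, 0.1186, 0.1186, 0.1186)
B > D > A > C

Key insight: Entropy is maximized by uniform distributions and minimized by concentrated distributions.

Entropies:
  H(A) = 2.0166 bits
  H(B) = 2.5850 bits
  H(C) = 1.0980 bits
  H(D) = 2.3518 bits

Ranking: B > D > A > C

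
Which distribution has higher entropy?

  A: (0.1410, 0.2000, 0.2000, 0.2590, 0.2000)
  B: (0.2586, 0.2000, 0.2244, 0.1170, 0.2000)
A

Both distributions are close to uniform, making this a harder comparison.

H(A) = 2.2964 bits
H(B) = 2.2793 bits

The distribution closer to uniform has higher entropy.
Answer: A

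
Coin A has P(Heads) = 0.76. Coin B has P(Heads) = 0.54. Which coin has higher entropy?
B

For binary distributions, entropy is maximized at p=0.5 and decreases as p moves toward 0 or 1.

H(A) = H(0.76) = 0.7950 bits
H(B) = H(0.54) = 0.9954 bits

Distribution B (p=0.54) is closer to uniform (p=0.5), so it has higher entropy.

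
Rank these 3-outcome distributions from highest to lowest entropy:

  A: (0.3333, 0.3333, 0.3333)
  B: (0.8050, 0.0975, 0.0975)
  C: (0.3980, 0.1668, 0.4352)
A > C > B

Key insight: Entropy is maximized by uniform distributions and minimized by concentrated distributions.

- Uniform distributions have maximum entropy log₂(3) = 1.5850 bits
- The more "peaked" or concentrated a distribution, the lower its entropy

Entropies:
  H(A) = 1.5850 bits
  H(B) = 0.9068 bits
  H(C) = 1.4824 bits

Ranking: A > C > B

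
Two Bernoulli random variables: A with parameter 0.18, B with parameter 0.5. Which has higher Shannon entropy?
B

For binary distributions, entropy is maximized at p=0.5 and decreases as p moves toward 0 or 1.

H(A) = H(0.18) = 0.6801 bits
H(B) = H(0.5) = 1.0000 bits

Distribution B (p=0.5) is closer to uniform (p=0.5), so it has higher entropy.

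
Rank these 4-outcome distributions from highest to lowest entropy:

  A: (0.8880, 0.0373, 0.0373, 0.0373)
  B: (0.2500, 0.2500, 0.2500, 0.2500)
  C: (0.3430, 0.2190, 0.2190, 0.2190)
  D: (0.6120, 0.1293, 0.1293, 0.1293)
B > C > D > A

Key insight: Entropy is maximized by uniform distributions and minimized by concentrated distributions.

Entropies:
  H(A) = 0.6834 bits
  H(B) = 2.0000 bits
  H(C) = 1.9690 bits
  H(D) = 1.5785 bits

Ranking: B > C > D > A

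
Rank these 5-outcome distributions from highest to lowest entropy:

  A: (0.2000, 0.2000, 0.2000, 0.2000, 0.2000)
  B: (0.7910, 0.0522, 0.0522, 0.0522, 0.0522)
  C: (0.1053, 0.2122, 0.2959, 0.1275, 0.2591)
A > C > B

Key insight: Entropy is maximized by uniform distributions and minimized by concentrated distributions.

- Uniform distributions have maximum entropy log₂(5) = 2.3219 bits
- The more "peaked" or concentrated a distribution, the lower its entropy

Entropies:
  H(A) = 2.3219 bits
  H(B) = 1.1576 bits
  H(C) = 2.2200 bits

Ranking: A > C > B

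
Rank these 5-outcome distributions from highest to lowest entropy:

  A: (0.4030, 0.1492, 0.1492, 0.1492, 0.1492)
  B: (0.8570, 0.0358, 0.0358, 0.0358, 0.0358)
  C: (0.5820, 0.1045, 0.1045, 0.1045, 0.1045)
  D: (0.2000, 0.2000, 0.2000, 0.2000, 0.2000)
D > A > C > B

Key insight: Entropy is maximized by uniform distributions and minimized by concentrated distributions.

Entropies:
  H(A) = 2.1667 bits
  H(B) = 0.8780 bits
  H(C) = 1.8165 bits
  H(D) = 2.3219 bits

Ranking: D > A > C > B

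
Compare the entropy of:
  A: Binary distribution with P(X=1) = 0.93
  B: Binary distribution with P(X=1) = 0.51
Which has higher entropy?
B

For binary distributions, entropy is maximized at p=0.5 and decreases as p moves toward 0 or 1.

H(A) = H(0.93) = 0.3659 bits
H(B) = H(0.51) = 0.9997 bits

Distribution B (p=0.51) is closer to uniform (p=0.5), so it has higher entropy.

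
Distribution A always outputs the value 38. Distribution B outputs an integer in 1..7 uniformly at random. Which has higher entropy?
B

A is deterministic, so H(A) = 0. B is uniform over 7 outcomes, so H(B) = log₂(7) = 2.807 bits. Any distribution with genuine randomness has higher entropy than a deterministic one.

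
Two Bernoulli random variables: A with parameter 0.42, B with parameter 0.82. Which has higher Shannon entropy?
A

For binary distributions, entropy is maximized at p=0.5 and decreases as p moves toward 0 or 1.

H(A) = H(0.42) = 0.9815 bits
H(B) = H(0.82) = 0.6801 bits

Distribution A (p=0.42) is closer to uniform (p=0.5), so it has higher entropy.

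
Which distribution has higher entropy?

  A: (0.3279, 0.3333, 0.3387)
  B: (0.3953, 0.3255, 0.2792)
A

Both distributions are close to uniform, making this a harder comparison.

H(A) = 1.5848 bits
H(B) = 1.5703 bits

The distribution closer to uniform has higher entropy.
Answer: A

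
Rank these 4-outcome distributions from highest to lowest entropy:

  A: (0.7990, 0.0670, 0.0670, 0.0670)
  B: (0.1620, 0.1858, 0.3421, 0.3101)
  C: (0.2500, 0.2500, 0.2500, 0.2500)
C > B > A

Key insight: Entropy is maximized by uniform distributions and minimized by concentrated distributions.

- Uniform distributions have maximum entropy log₂(4) = 2.0000 bits
- The more "peaked" or concentrated a distribution, the lower its entropy

Entropies:
  H(A) = 1.0425 bits
  H(B) = 1.9298 bits
  H(C) = 2.0000 bits

Ranking: C > B > A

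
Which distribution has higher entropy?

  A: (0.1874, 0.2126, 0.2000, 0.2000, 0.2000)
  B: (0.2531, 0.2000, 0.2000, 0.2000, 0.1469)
A

Both distributions are close to uniform, making this a harder comparison.

H(A) = 2.3208 bits
H(B) = 2.3014 bits

The distribution closer to uniform has higher entropy.
Answer: A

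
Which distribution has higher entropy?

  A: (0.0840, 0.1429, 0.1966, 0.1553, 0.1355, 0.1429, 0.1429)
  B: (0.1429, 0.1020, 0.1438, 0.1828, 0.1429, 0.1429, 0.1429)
B

Both distributions are close to uniform, making this a harder comparison.

H(A) = 2.7727 bits
H(B) = 2.7906 bits

The distribution closer to uniform has higher entropy.
Answer: B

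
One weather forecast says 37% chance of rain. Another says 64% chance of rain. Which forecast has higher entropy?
37% forecast

Treat each forecast as a Bernoulli distribution. Binary entropy is maximized at p=0.5 and falls off symmetrically toward 0 or 1. The 37% forecast is closer to 50%, so it is more uncertain. H(37%) ≈ 0.951 bits, H(64%) ≈ 0.943 bits.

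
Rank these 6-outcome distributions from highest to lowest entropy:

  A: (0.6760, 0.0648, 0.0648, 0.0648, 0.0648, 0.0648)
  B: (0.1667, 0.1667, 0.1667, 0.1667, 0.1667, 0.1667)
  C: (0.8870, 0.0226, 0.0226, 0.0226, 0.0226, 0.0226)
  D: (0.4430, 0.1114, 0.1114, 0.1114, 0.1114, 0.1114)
B > D > A > C

Key insight: Entropy is maximized by uniform distributions and minimized by concentrated distributions.

Entropies:
  H(A) = 1.6610 bits
  H(B) = 2.5850 bits
  H(C) = 0.7713 bits
  H(D) = 2.2839 bits

Ranking: B > D > A > C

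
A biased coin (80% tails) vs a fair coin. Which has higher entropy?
Fair coin

The fair coin is uniform (p=0.5), maximizing binary entropy at 1 bit. The biased coin has H(0.80) ≈ 0.722 bits — its outcome is more predictable, so its entropy is lower.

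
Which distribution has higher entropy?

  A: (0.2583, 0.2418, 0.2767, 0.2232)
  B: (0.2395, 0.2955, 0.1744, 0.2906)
A

Both distributions are close to uniform, making this a harder comparison.

H(A) = 1.9955 bits
H(B) = 1.9711 bits

The distribution closer to uniform has higher entropy.
Answer: A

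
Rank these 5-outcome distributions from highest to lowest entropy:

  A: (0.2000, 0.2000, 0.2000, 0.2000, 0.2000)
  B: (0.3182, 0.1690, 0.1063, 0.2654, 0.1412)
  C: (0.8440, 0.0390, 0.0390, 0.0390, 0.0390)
A > B > C

Key insight: Entropy is maximized by uniform distributions and minimized by concentrated distributions.

- Uniform distributions have maximum entropy log₂(5) = 2.3219 bits
- The more "peaked" or concentrated a distribution, the lower its entropy

Entropies:
  H(A) = 2.3219 bits
  H(B) = 2.2095 bits
  H(C) = 0.9367 bits

Ranking: A > B > C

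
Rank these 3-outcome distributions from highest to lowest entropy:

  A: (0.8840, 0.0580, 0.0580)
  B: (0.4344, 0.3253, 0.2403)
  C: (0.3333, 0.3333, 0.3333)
C > B > A

Key insight: Entropy is maximized by uniform distributions and minimized by concentrated distributions.

- Uniform distributions have maximum entropy log₂(3) = 1.5850 bits
- The more "peaked" or concentrated a distribution, the lower its entropy

Entropies:
  H(A) = 0.6338 bits
  H(B) = 1.5439 bits
  H(C) = 1.5850 bits

Ranking: C > B > A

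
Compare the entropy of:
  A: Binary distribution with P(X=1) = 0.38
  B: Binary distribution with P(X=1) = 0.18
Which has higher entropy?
A

For binary distributions, entropy is maximized at p=0.5 and decreases as p moves toward 0 or 1.

H(A) = H(0.38) = 0.9580 bits
H(B) = H(0.18) = 0.6801 bits

Distribution A (p=0.38) is closer to uniform (p=0.5), so it has higher entropy.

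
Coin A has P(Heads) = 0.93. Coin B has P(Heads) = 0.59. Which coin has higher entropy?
B

For binary distributions, entropy is maximized at p=0.5 and decreases as p moves toward 0 or 1.

H(A) = H(0.93) = 0.3659 bits
H(B) = H(0.59) = 0.9765 bits

Distribution B (p=0.59) is closer to uniform (p=0.5), so it has higher entropy.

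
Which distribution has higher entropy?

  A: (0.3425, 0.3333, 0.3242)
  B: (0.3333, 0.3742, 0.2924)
A

Both distributions are close to uniform, making this a harder comparison.

H(A) = 1.5846 bits
H(B) = 1.5777 bits

The distribution closer to uniform has higher entropy.
Answer: A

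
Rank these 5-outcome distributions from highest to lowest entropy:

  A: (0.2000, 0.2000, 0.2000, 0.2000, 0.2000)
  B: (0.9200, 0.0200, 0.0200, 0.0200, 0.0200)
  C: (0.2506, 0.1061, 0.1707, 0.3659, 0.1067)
A > C > B

Key insight: Entropy is maximized by uniform distributions and minimized by concentrated distributions.

- Uniform distributions have maximum entropy log₂(5) = 2.3219 bits
- The more "peaked" or concentrated a distribution, the lower its entropy

Entropies:
  H(A) = 2.3219 bits
  H(B) = 0.5622 bits
  H(C) = 2.1544 bits

Ranking: A > C > B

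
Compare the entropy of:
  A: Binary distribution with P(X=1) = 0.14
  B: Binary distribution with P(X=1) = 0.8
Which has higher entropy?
B

For binary distributions, entropy is maximized at p=0.5 and decreases as p moves toward 0 or 1.

H(A) = H(0.14) = 0.5842 bits
H(B) = H(0.8) = 0.7219 bits

Distribution B (p=0.8) is closer to uniform (p=0.5), so it has higher entropy.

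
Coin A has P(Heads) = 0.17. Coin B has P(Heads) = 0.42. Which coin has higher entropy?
B

For binary distributions, entropy is maximized at p=0.5 and decreases as p moves toward 0 or 1.

H(A) = H(0.17) = 0.6577 bits
H(B) = H(0.42) = 0.9815 bits

Distribution B (p=0.42) is closer to uniform (p=0.5), so it has higher entropy.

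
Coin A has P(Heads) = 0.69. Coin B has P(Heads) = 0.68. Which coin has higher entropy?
B

For binary distributions, entropy is maximized at p=0.5 and decreases as p moves toward 0 or 1.

H(A) = H(0.69) = 0.8932 bits
H(B) = H(0.68) = 0.9044 bits

Distribution B (p=0.68) is closer to uniform (p=0.5), so it has higher entropy.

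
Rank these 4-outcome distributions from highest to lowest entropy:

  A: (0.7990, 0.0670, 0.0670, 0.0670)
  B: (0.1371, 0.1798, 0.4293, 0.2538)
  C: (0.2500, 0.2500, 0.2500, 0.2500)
C > B > A

Key insight: Entropy is maximized by uniform distributions and minimized by concentrated distributions.

- Uniform distributions have maximum entropy log₂(4) = 2.0000 bits
- The more "peaked" or concentrated a distribution, the lower its entropy

Entropies:
  H(A) = 1.0425 bits
  H(B) = 1.8640 bits
  H(C) = 2.0000 bits

Ranking: C > B > A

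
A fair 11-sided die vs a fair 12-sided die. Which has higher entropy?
12-sided die

Both are uniform distributions; for uniform over n outcomes, H = log₂(n). H(11-sided) = log₂(11) = 3.459 bits and H(12-sided) = log₂(12) = 3.585 bits. More outcomes in a uniform distribution means higher entropy.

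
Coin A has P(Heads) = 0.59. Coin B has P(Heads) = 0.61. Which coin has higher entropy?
A

For binary distributions, entropy is maximized at p=0.5 and decreases as p moves toward 0 or 1.

H(A) = H(0.59) = 0.9765 bits
H(B) = H(0.61) = 0.9648 bits

Distribution A (p=0.59) is closer to uniform (p=0.5), so it has higher entropy.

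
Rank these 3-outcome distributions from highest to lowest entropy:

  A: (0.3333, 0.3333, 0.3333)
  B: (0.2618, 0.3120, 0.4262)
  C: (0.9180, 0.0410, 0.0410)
A > B > C

Key insight: Entropy is maximized by uniform distributions and minimized by concentrated distributions.

- Uniform distributions have maximum entropy log₂(3) = 1.5850 bits
- The more "peaked" or concentrated a distribution, the lower its entropy

Entropies:
  H(A) = 1.5850 bits
  H(B) = 1.5548 bits
  H(C) = 0.4912 bits

Ranking: A > B > C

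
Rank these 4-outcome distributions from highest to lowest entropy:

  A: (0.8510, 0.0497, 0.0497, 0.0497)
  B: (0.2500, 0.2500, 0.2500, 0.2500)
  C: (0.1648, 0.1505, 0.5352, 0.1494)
B > C > A

Key insight: Entropy is maximized by uniform distributions and minimized by concentrated distributions.

- Uniform distributions have maximum entropy log₂(4) = 2.0000 bits
- The more "peaked" or concentrated a distribution, the lower its entropy

Entropies:
  H(A) = 0.8435 bits
  H(B) = 2.0000 bits
  H(C) = 1.7324 bits

Ranking: B > C > A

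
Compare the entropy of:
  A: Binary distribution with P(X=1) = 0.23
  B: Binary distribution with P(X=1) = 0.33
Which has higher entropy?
B

For binary distributions, entropy is maximized at p=0.5 and decreases as p moves toward 0 or 1.

H(A) = H(0.23) = 0.7780 bits
H(B) = H(0.33) = 0.9149 bits

Distribution B (p=0.33) is closer to uniform (p=0.5), so it has higher entropy.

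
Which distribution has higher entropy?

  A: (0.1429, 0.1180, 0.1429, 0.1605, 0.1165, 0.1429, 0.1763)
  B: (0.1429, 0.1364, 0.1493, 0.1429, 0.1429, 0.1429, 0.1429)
B

Both distributions are close to uniform, making this a harder comparison.

H(A) = 2.7935 bits
H(B) = 2.8069 bits

The distribution closer to uniform has higher entropy.
Answer: B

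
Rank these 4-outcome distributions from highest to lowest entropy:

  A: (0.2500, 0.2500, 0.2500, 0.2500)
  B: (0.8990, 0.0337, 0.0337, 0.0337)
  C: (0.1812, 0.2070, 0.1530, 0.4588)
A > C > B

Key insight: Entropy is maximized by uniform distributions and minimized by concentrated distributions.

- Uniform distributions have maximum entropy log₂(4) = 2.0000 bits
- The more "peaked" or concentrated a distribution, the lower its entropy

Entropies:
  H(A) = 2.0000 bits
  H(B) = 0.6322 bits
  H(C) = 1.8470 bits

Ranking: A > C > B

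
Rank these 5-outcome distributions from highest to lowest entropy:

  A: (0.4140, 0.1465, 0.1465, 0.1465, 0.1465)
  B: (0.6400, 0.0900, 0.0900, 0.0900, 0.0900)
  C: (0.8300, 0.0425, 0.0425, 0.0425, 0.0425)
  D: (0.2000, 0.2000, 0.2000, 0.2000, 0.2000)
D > A > B > C

Key insight: Entropy is maximized by uniform distributions and minimized by concentrated distributions.

Entropies:
  H(A) = 2.1506 bits
  H(B) = 1.6627 bits
  H(C) = 0.9977 bits
  H(D) = 2.3219 bits

Ranking: D > A > B > C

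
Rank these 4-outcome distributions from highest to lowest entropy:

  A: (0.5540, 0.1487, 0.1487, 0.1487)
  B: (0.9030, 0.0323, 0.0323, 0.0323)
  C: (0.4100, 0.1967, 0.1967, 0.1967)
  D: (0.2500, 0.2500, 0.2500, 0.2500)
D > C > A > B

Key insight: Entropy is maximized by uniform distributions and minimized by concentrated distributions.

Entropies:
  H(A) = 1.6985 bits
  H(B) = 0.6132 bits
  H(C) = 1.9116 bits
  H(D) = 2.0000 bits

Ranking: D > C > A > B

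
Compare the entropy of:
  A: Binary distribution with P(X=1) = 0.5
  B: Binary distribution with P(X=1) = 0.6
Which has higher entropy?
A

For binary distributions, entropy is maximized at p=0.5 and decreases as p moves toward 0 or 1.

H(A) = H(0.5) = 1.0000 bits
H(B) = H(0.6) = 0.9710 bits

Distribution A (p=0.5) is closer to uniform (p=0.5), so it has higher entropy.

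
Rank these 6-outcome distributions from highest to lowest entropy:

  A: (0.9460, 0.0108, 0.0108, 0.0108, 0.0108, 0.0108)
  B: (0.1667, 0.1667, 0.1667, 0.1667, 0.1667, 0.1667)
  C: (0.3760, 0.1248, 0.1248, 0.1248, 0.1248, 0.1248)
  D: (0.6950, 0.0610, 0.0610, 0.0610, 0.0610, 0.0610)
B > C > D > A

Key insight: Entropy is maximized by uniform distributions and minimized by concentrated distributions.

Entropies:
  H(A) = 0.4285 bits
  H(B) = 2.5850 bits
  H(C) = 2.4041 bits
  H(D) = 1.5955 bits

Ranking: B > C > D > A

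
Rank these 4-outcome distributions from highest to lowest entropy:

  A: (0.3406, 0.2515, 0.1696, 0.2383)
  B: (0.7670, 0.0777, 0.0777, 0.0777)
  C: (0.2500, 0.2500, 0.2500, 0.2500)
C > A > B

Key insight: Entropy is maximized by uniform distributions and minimized by concentrated distributions.

- Uniform distributions have maximum entropy log₂(4) = 2.0000 bits
- The more "peaked" or concentrated a distribution, the lower its entropy

Entropies:
  H(A) = 1.9573 bits
  H(B) = 1.1525 bits
  H(C) = 2.0000 bits

Ranking: C > A > B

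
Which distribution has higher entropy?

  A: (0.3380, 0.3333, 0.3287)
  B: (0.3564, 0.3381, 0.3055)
A

Both distributions are close to uniform, making this a harder comparison.

H(A) = 1.5849 bits
H(B) = 1.5821 bits

The distribution closer to uniform has higher entropy.
Answer: A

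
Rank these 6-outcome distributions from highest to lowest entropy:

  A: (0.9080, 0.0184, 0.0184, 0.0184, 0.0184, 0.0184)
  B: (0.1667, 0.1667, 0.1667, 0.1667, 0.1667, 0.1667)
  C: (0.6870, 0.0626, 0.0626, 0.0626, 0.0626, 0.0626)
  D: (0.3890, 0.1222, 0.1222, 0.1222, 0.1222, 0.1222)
B > D > C > A

Key insight: Entropy is maximized by uniform distributions and minimized by concentrated distributions.

Entropies:
  H(A) = 0.6567 bits
  H(B) = 2.5850 bits
  H(C) = 1.6234 bits
  H(D) = 2.3828 bits

Ranking: B > D > C > A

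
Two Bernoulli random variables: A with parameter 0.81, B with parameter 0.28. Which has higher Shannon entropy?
B

For binary distributions, entropy is maximized at p=0.5 and decreases as p moves toward 0 or 1.

H(A) = H(0.81) = 0.7015 bits
H(B) = H(0.28) = 0.8555 bits

Distribution B (p=0.28) is closer to uniform (p=0.5), so it has higher entropy.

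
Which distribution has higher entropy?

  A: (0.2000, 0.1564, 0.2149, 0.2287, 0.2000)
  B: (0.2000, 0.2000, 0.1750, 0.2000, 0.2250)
B

Both distributions are close to uniform, making this a harder comparison.

H(A) = 2.3109 bits
H(B) = 2.3174 bits

The distribution closer to uniform has higher entropy.
Answer: B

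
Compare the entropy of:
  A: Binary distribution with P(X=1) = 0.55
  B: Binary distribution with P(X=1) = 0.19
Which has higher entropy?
A

For binary distributions, entropy is maximized at p=0.5 and decreases as p moves toward 0 or 1.

H(A) = H(0.55) = 0.9928 bits
H(B) = H(0.19) = 0.7015 bits

Distribution A (p=0.55) is closer to uniform (p=0.5), so it has higher entropy.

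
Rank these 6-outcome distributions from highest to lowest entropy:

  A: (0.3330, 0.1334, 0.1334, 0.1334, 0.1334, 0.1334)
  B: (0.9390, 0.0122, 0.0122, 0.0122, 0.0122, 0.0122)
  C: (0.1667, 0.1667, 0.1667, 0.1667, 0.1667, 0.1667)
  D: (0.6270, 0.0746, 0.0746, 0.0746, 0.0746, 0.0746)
C > A > D > B

Key insight: Entropy is maximized by uniform distributions and minimized by concentrated distributions.

Entropies:
  H(A) = 2.4667 bits
  H(B) = 0.4730 bits
  H(C) = 2.5850 bits
  H(D) = 1.8190 bits

Ranking: C > A > D > B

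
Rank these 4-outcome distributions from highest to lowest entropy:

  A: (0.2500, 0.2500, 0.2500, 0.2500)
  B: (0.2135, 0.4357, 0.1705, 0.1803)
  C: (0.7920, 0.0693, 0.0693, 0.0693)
A > B > C

Key insight: Entropy is maximized by uniform distributions and minimized by concentrated distributions.

- Uniform distributions have maximum entropy log₂(4) = 2.0000 bits
- The more "peaked" or concentrated a distribution, the lower its entropy

Entropies:
  H(A) = 2.0000 bits
  H(B) = 1.8786 bits
  H(C) = 1.0673 bits

Ranking: A > B > C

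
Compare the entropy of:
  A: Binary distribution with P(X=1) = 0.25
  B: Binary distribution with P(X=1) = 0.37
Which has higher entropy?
B

For binary distributions, entropy is maximized at p=0.5 and decreases as p moves toward 0 or 1.

H(A) = H(0.25) = 0.8113 bits
H(B) = H(0.37) = 0.9507 bits

Distribution B (p=0.37) is closer to uniform (p=0.5), so it has higher entropy.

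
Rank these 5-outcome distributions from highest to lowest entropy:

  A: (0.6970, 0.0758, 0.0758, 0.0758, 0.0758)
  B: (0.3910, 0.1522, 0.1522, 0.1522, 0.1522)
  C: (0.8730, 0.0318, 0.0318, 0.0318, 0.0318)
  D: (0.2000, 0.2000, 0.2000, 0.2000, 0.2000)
D > B > A > C

Key insight: Entropy is maximized by uniform distributions and minimized by concentrated distributions.

Entropies:
  H(A) = 1.4909 bits
  H(B) = 2.1834 bits
  H(C) = 0.8032 bits
  H(D) = 2.3219 bits

Ranking: D > B > A > C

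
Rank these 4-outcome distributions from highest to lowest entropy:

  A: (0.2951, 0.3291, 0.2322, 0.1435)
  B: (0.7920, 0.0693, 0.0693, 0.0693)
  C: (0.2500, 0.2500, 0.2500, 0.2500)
C > A > B

Key insight: Entropy is maximized by uniform distributions and minimized by concentrated distributions.

- Uniform distributions have maximum entropy log₂(4) = 2.0000 bits
- The more "peaked" or concentrated a distribution, the lower its entropy

Entropies:
  H(A) = 1.9384 bits
  H(B) = 1.0673 bits
  H(C) = 2.0000 bits

Ranking: C > A > B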